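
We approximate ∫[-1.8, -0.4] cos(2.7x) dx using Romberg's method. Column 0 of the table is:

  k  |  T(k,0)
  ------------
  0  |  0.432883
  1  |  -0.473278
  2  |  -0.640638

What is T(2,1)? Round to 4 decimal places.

-0.6964

Richardson extrapolation on the trapezoidal column (denominator 4−1=3):
T(2,1) = (4·(-0.640638) − (-0.473278)) / 3 = -0.696425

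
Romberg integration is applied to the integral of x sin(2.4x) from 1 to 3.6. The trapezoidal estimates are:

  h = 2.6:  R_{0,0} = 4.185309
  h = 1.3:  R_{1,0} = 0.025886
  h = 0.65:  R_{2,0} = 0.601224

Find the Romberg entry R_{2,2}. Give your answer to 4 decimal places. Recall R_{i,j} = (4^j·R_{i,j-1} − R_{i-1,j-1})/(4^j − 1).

0.9366

R_{1,1} = (4·0.025886 − 4.185309) / 3 = -1.360588
R_{2,1} = (4·0.601224 − 0.025886) / 3 = 0.793003
R_{2,2} = (16·0.793003 − (-1.360588)) / 15 = 0.936576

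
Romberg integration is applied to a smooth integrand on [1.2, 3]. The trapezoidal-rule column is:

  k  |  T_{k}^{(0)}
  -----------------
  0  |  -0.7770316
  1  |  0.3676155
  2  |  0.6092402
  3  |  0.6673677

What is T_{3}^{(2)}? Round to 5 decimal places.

Richardson extrapolation on the trapezoidal column (denominator 4−1=3):
T_{2}^{(1)} = (4·0.6092402 − 0.3676155) / 3 = 0.6897818
T_{3}^{(1)} = (4·0.6673677 − 0.6092402) / 3 = 0.6867435
T_{3}^{(2)} = 0.6867435 + (0.6867435 − 0.6897818)/15 = 0.6865409

0.68654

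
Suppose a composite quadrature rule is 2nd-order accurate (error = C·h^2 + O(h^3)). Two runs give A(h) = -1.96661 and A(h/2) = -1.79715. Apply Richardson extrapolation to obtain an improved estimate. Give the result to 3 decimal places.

The leading error scales as h^2; refining by a factor of 2 reduces it by 2^2 = 4.
Extrapolated value = (4·A(h/2) − A(h)) / (4 − 1)
= (4·(-1.79715) − (-1.96661)) / 3
= -5.22199 / 3 = -1.74066

-1.741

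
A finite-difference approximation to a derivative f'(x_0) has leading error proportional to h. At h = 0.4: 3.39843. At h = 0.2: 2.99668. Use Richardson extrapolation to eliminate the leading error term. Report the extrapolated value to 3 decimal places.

2.595

Extrapolated value = (2·A(h/2) − A(h)) / (2 − 1)
= (2·2.99668 − 3.39843) / 1
= 2.59493 / 1 = 2.59493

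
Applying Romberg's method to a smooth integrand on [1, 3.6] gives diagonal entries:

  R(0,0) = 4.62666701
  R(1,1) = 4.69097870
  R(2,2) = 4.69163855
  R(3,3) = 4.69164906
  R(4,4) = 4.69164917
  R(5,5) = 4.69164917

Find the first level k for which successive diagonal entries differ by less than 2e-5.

k = 3

|R(1,1) − R(0,0)| = 0.06431169 ≥ 2e-5
|R(2,2) − R(1,1)| = 0.00065985 ≥ 2e-5
|R(3,3) − R(2,2)| = 0.00001051 < 2e-5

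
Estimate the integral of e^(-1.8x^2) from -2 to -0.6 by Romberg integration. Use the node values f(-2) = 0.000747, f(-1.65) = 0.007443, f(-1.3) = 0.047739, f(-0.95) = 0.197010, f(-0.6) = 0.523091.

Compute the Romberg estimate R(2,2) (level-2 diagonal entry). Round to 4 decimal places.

0.1677

R(0,0) (trapezoid, 1 panel, h=1.4000): 0.366687
R(1,0) (trapezoid, 2 panels, h=0.7000): 0.216761
R(2,0) (trapezoid, 4 panels, h=0.3500): 0.179939
R(1,1) = 0.216761 + (0.216761 − 0.366687)/3 = 0.166786
R(2,1) = 0.179939 + (0.179939 − 0.216761)/3 = 0.167665
R(2,2) = 0.167665 + (0.167665 − 0.166786)/15 = 0.167724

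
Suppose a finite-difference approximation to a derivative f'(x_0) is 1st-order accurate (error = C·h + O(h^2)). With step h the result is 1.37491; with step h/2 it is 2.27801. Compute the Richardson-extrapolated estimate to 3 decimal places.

3.181

Extrapolated value = (2·A(h/2) − A(h)) / (2 − 1)
= (2·2.27801 − 1.37491) / 1
= 3.18111 / 1 = 3.18111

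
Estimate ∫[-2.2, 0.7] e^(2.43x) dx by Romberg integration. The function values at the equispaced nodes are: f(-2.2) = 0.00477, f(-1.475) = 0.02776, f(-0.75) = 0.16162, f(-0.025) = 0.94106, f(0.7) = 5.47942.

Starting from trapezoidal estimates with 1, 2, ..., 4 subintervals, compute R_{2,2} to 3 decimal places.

R_{0,0} (trapezoid, 1 panel, h=2.9000): 7.95208
R_{1,0} (trapezoid, 2 panels, h=1.4500): 4.21039
R_{2,0} (trapezoid, 4 panels, h=0.7250): 2.80759
R_{1,1} = 4.21039 + (4.21039 − 7.95208)/3 = 2.96316
R_{2,1} = 2.80759 + (2.80759 − 4.21039)/3 = 2.33999
R_{2,2} = 2.33999 + (2.33999 − 2.96316)/15 = 2.29845

2.298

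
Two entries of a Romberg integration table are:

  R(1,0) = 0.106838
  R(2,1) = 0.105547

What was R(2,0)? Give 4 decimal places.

From R(2,1) = (4·R(2,0) − R(1,0))/3, solve for R(2,0):
4·R(2,0) = 3·0.105547 + 0.106838 = 0.423479
R(2,0) = 0.105870

0.1059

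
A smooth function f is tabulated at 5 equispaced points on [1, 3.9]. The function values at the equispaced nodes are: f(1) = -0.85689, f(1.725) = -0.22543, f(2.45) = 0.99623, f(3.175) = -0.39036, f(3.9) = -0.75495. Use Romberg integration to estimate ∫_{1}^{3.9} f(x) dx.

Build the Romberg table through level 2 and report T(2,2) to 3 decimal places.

-0.613

T(0,0) (trapezoid, 1 panel, h=2.9000): -2.33717
T(1,0) (trapezoid, 2 panels, h=1.4500): 0.27595
T(2,0) (trapezoid, 4 panels, h=0.7250): -0.30847
T(1,1) = 0.27595 + (0.27595 − (-2.33717))/3 = 1.14699
T(2,1) = -0.30847 + (-0.30847 − 0.27595)/3 = -0.50328
T(2,2) = -0.50328 + (-0.50328 − 1.14699)/15 = -0.61330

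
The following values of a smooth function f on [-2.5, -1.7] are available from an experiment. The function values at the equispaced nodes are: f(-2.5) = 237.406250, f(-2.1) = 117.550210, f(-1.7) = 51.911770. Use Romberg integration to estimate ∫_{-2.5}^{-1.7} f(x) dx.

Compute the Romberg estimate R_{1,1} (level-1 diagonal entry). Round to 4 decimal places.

101.2692

R_{0,0} (trapezoid, 1 panel, h=0.8000): 115.727208
R_{1,0} (trapezoid, 2 panels, h=0.4000): 104.883688
R_{1,1} = 104.883688 + (104.883688 − 115.727208)/3 = 101.269181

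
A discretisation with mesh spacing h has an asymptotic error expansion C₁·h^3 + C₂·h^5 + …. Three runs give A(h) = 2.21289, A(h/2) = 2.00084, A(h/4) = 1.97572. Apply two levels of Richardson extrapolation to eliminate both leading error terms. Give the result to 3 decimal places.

First eliminate the h^3 term (factor 2^3 = 8):
  B₁ = (8·2.00084 − 2.21289)/7 = 1.97055
  B₂ = (8·1.97572 − 2.00084)/7 = 1.97213
Then eliminate the h^5 term (factor 2^5 = 32):
  (32·1.97213 − 1.97055)/31 = 1.97218

1.972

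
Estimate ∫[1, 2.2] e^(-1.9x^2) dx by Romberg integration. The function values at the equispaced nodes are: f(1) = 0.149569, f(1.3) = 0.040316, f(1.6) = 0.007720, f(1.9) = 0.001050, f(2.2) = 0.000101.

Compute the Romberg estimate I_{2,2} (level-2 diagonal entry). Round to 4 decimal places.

0.0329

I_{0,0} (trapezoid, 1 panel, h=1.2000): 0.089802
I_{1,0} (trapezoid, 2 panels, h=0.6000): 0.049533
I_{2,0} (trapezoid, 4 panels, h=0.3000): 0.037176
I_{1,1} = 0.049533 + (0.049533 − 0.089802)/3 = 0.036110
I_{2,1} = 0.037176 + (0.037176 − 0.049533)/3 = 0.033057
I_{2,2} = 0.033057 + (0.033057 − 0.036110)/15 = 0.032853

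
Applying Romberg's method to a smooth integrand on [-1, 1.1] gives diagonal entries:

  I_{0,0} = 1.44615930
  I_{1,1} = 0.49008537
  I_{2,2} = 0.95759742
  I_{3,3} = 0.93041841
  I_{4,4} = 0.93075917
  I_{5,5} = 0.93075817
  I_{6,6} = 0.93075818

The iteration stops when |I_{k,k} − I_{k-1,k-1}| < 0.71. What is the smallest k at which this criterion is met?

|I_{1,1} − I_{0,0}| = 0.95607393 ≥ 0.71
|I_{2,2} − I_{1,1}| = 0.46751205 < 0.71

k = 2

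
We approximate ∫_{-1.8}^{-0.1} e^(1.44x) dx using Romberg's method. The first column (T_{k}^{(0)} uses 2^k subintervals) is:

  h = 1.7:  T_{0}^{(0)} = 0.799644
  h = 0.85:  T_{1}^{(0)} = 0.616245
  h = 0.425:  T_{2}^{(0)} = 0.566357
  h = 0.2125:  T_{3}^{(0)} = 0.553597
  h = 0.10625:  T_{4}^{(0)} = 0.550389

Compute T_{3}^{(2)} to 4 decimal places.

T_{2}^{(1)} = 0.566357 + (0.566357 − 0.616245)/3 = 0.549728
T_{3}^{(1)} = (4·0.553597 − 0.566357) / 3 = 0.549344
T_{3}^{(2)} = (16·0.549344 − 0.549728) / 15 = 0.549318
(Column j=1 coincides with Simpson's rule on the same nodes.)

0.5493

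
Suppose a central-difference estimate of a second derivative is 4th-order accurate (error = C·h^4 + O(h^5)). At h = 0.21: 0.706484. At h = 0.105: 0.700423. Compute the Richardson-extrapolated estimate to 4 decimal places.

Extrapolated value = (16·A(h/2) − A(h)) / (16 − 1)
= (16·0.700423 − 0.706484) / 15
= 10.500284 / 15 = 0.700019

0.7000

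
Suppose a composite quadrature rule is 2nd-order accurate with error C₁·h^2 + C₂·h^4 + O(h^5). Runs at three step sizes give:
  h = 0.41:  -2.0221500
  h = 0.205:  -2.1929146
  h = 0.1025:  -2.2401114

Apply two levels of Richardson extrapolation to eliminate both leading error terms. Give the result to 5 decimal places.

-2.25624

First eliminate the h^2 term (factor 2^2 = 4):
  B₁ = (4·(-2.1929146) − (-2.0221500))/3 = -2.2498361
  B₂ = (4·(-2.2401114) − (-2.1929146))/3 = -2.2558437
Then eliminate the h^4 term (factor 2^4 = 16):
  (16·(-2.2558437) − (-2.2498361))/15 = -2.2562442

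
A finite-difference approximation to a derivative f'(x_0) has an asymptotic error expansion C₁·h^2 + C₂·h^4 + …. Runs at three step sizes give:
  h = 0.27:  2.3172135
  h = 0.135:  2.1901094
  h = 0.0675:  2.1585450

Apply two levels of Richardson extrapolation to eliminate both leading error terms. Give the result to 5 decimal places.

First eliminate the h^2 term (factor 2^2 = 4):
  B₁ = (4·2.1901094 − 2.3172135)/3 = 2.1477414
  B₂ = (4·2.1585450 − 2.1901094)/3 = 2.1480235
Then eliminate the h^4 term (factor 2^4 = 16):
  (16·2.1480235 − 2.1477414)/15 = 2.1480423

2.14804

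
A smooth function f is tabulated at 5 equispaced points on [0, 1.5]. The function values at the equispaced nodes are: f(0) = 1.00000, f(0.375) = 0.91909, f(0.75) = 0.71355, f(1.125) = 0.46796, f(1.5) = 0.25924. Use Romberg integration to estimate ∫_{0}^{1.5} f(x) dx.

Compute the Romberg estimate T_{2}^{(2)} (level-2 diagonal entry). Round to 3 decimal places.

T_{0}^{(0)} (trapezoid, 1 panel, h=1.5000): 0.94443
T_{1}^{(0)} (trapezoid, 2 panels, h=0.7500): 1.00738
T_{2}^{(0)} (trapezoid, 4 panels, h=0.3750): 1.02383
T_{1}^{(1)} = 1.00738 + (1.00738 − 0.94443)/3 = 1.02836
T_{2}^{(1)} = 1.02383 + (1.02383 − 1.00738)/3 = 1.02931
T_{2}^{(2)} = 1.02931 + (1.02931 − 1.02836)/15 = 1.02937

1.029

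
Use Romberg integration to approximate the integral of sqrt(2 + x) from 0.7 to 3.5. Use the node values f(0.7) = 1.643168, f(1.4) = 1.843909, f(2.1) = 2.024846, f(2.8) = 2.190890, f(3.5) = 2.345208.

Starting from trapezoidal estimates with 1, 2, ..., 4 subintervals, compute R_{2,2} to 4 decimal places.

R_{0,0} (trapezoid, 1 panel, h=2.8000): 5.583726
R_{1,0} (trapezoid, 2 panels, h=1.4000): 5.626648
R_{2,0} (trapezoid, 4 panels, h=0.7000): 5.637683
R_{1,1} = 5.626648 + (5.626648 − 5.583726)/3 = 5.640955
R_{2,1} = 5.637683 + (5.637683 − 5.626648)/3 = 5.641361
R_{2,2} = 5.641361 + (5.641361 − 5.640955)/15 = 5.641388

5.6414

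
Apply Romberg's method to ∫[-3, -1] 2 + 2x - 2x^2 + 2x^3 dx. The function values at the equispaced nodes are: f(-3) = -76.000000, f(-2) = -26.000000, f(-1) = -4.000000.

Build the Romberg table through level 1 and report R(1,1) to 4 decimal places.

R(0,0) (trapezoid, 1 panel, h=2.0000): -80.000000
R(1,0) (trapezoid, 2 panels, h=1.0000): -66.000000
R(1,1) = -66.000000 + (-66.000000 − (-80.000000))/3 = -61.333333

-61.3333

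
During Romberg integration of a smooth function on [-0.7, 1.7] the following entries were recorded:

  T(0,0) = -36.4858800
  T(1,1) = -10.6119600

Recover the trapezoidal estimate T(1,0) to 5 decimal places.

From T(1,1) = (4·T(1,0) − T(0,0))/3, solve for T(1,0):
4·T(1,0) = 3·(-10.6119600) + (-36.4858800) = -68.3217600
T(1,0) = -17.0804400

-17.08044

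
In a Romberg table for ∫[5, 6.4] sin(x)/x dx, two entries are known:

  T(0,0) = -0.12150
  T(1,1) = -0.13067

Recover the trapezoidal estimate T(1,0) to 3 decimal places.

-0.128

From T(1,1) = (4·T(1,0) − T(0,0))/3, solve for T(1,0):
4·T(1,0) = 3·(-0.13067) + (-0.12150) = -0.51351
T(1,0) = -0.12838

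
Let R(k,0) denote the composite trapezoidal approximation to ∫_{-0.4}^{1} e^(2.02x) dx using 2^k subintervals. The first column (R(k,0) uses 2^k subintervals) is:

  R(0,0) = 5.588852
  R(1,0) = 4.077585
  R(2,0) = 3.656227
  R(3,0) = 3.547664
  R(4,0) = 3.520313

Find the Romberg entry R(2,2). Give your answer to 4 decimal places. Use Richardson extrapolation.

3.5119

R(1,1) = 4.077585 + (4.077585 − 5.588852)/3 = 3.573829
R(2,1) = 3.656227 + (3.656227 − 4.077585)/3 = 3.515774
R(2,2) = (16·3.515774 − 3.573829) / 15 = 3.511904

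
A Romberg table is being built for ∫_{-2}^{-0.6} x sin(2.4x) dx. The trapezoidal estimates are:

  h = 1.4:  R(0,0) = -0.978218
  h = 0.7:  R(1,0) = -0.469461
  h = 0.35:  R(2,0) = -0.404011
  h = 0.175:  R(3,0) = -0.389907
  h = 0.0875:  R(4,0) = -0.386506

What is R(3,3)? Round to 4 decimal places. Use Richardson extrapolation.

Richardson extrapolation on the trapezoidal column (denominator 4−1=3):
R(1,1) = -0.469461 + (-0.469461 − (-0.978218))/3 = -0.299875
R(2,1) = (4·(-0.404011) − (-0.469461)) / 3 = -0.382194
R(3,1) = (4·(-0.389907) − (-0.404011)) / 3 = -0.385206
R(2,2) = (16·(-0.382194) − (-0.299875)) / 15 = -0.387682
R(3,2) = (16·(-0.385206) − (-0.382194)) / 15 = -0.385407
R(3,3) = (64·(-0.385407) − (-0.387682)) / 63 = -0.385371

-0.3854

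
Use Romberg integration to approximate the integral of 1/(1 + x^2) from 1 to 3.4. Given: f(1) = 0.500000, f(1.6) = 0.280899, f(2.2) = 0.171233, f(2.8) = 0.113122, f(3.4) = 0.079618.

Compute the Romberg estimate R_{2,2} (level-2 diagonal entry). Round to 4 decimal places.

R_{0,0} (trapezoid, 1 panel, h=2.4000): 0.695542
R_{1,0} (trapezoid, 2 panels, h=1.2000): 0.553250
R_{2,0} (trapezoid, 4 panels, h=0.6000): 0.513038
R_{1,1} = 0.553250 + (0.553250 − 0.695542)/3 = 0.505819
R_{2,1} = 0.513038 + (0.513038 − 0.553250)/3 = 0.499634
R_{2,2} = 0.499634 + (0.499634 − 0.505819)/15 = 0.499222

0.4992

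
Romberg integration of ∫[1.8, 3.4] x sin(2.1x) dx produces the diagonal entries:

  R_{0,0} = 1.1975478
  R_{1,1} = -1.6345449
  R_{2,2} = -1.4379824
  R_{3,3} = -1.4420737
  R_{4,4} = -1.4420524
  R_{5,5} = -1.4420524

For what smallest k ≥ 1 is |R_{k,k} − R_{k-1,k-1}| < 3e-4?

|R_{1,1} − R_{0,0}| = 2.8320927 ≥ 3e-4
|R_{2,2} − R_{1,1}| = 0.1965625 ≥ 3e-4
|R_{3,3} − R_{2,2}| = 0.0040913 ≥ 3e-4
|R_{4,4} − R_{3,3}| = 0.0000213 < 3e-4

k = 4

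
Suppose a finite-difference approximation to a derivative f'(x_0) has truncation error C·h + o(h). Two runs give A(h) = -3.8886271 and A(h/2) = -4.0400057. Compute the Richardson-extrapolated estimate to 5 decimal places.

The leading error scales as h; refining by a factor of 2 reduces it by 2^1 = 2.
Extrapolated value = (2·A(h/2) − A(h)) / (2 − 1)
= (2·(-4.0400057) − (-3.8886271)) / 1
= -4.1913843 / 1 = -4.1913843

-4.19138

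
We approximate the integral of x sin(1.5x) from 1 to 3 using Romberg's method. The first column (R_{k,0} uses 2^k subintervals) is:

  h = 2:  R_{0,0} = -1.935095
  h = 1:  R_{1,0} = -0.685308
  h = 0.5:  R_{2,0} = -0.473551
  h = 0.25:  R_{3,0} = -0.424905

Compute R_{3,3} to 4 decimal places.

-0.4090

R_{1,1} = (4·(-0.685308) − (-1.935095)) / 3 = -0.268712
R_{2,1} = (4·(-0.473551) − (-0.685308)) / 3 = -0.402965
R_{3,1} = -0.424905 + (-0.424905 − (-0.473551))/3 = -0.408690
R_{2,2} = -0.402965 + (-0.402965 − (-0.268712))/15 = -0.411915
R_{3,2} = -0.408690 + (-0.408690 − (-0.402965))/15 = -0.409072
R_{3,3} = -0.409072 + (-0.409072 − (-0.411915))/63 = -0.409027
(Column j=1 coincides with Simpson's rule on the same nodes.)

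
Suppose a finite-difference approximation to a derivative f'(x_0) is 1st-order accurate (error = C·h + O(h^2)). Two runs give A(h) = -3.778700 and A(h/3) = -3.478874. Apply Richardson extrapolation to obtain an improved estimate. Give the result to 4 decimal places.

Extrapolated value = (3·A(h/3) − A(h)) / (3 − 1)
= (3·(-3.478874) − (-3.778700)) / 2
= -6.657922 / 2 = -3.328961

-3.3290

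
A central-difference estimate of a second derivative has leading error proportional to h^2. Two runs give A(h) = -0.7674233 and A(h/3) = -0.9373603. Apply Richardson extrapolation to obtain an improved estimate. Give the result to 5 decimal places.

-0.95860

The leading error scales as h^2; refining by a factor of 3 reduces it by 3^2 = 9.
Extrapolated value = (9·A(h/3) − A(h)) / (9 − 1)
= (9·(-0.9373603) − (-0.7674233)) / 8
= -7.6688194 / 8 = -0.9586024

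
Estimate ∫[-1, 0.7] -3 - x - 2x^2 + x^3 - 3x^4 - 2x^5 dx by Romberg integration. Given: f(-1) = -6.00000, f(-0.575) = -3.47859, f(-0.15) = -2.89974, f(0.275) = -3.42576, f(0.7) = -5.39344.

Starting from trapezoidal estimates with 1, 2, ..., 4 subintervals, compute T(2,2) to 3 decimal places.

-6.337

T(0,0) (trapezoid, 1 panel, h=1.7000): -9.68442
T(1,0) (trapezoid, 2 panels, h=0.8500): -7.30699
T(2,0) (trapezoid, 4 panels, h=0.4250): -6.58784
T(1,1) = -7.30699 + (-7.30699 − (-9.68442))/3 = -6.51451
T(2,1) = -6.58784 + (-6.58784 − (-7.30699))/3 = -6.34812
T(2,2) = -6.34812 + (-6.34812 − (-6.51451))/15 = -6.33703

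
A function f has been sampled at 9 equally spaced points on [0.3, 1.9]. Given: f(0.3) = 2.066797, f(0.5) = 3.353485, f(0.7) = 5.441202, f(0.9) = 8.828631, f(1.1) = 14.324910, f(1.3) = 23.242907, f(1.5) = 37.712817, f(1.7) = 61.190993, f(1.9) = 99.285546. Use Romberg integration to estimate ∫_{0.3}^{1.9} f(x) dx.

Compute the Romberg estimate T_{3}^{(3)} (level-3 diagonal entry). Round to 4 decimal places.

T_{0}^{(0)} (trapezoid, 1 panel, h=1.6000): 81.081874
T_{1}^{(0)} (trapezoid, 2 panels, h=0.8000): 52.000865
T_{2}^{(0)} (trapezoid, 4 panels, h=0.4000): 43.262040
T_{3}^{(0)} (trapezoid, 8 panels, h=0.2000): 40.954223
T_{1}^{(1)} = 52.000865 + (52.000865 − 81.081874)/3 = 42.307195
T_{2}^{(1)} = 43.262040 + (43.262040 − 52.000865)/3 = 40.349098
T_{3}^{(1)} = 40.954223 + (40.954223 − 43.262040)/3 = 40.184951
T_{2}^{(2)} = 40.349098 + (40.349098 − 42.307195)/15 = 40.218558
T_{3}^{(2)} = 40.184951 + (40.184951 − 40.349098)/15 = 40.174008
T_{3}^{(3)} = 40.174008 + (40.174008 − 40.218558)/63 = 40.173301

40.1733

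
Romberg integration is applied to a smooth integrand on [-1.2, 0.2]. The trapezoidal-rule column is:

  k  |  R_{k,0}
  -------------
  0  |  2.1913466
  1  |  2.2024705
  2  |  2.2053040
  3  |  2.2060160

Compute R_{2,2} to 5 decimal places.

Richardson extrapolation on the trapezoidal column (denominator 4−1=3):
R_{1,1} = (4·2.2024705 − 2.1913466) / 3 = 2.2061785
R_{2,1} = 2.2053040 + (2.2053040 − 2.2024705)/3 = 2.2062485
R_{2,2} = 2.2062485 + (2.2062485 − 2.2061785)/15 = 2.2062532
(Column j=1 coincides with Simpson's rule on the same nodes.)

2.20625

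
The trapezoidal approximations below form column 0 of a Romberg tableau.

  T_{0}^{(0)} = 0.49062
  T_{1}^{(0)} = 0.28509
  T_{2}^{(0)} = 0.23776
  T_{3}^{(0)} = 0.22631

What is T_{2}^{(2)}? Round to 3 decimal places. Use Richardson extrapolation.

0.222

Richardson extrapolation on the trapezoidal column (denominator 4−1=3):
T_{1}^{(1)} = (4·0.28509 − 0.49062) / 3 = 0.21658
T_{2}^{(1)} = 0.23776 + (0.23776 − 0.28509)/3 = 0.22198
T_{2}^{(2)} = (16·0.22198 − 0.21658) / 15 = 0.22234
(Column j=1 coincides with Simpson's rule on the same nodes.)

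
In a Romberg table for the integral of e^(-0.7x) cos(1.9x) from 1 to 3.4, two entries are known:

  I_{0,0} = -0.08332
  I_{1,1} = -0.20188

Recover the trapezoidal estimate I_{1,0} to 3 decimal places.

From I_{1,1} = (4·I_{1,0} − I_{0,0})/3, solve for I_{1,0}:
4·I_{1,0} = 3·(-0.20188) + (-0.08332) = -0.68896
I_{1,0} = -0.17224

-0.172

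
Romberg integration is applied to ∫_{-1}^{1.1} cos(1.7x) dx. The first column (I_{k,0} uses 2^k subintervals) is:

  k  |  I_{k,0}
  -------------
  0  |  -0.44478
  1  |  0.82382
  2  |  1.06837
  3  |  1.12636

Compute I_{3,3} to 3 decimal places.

1.145

Richardson extrapolation on the trapezoidal column (denominator 4−1=3):
I_{1,1} = 0.82382 + (0.82382 − (-0.44478))/3 = 1.24669
I_{2,1} = (4·1.06837 − 0.82382) / 3 = 1.14989
I_{3,1} = (4·1.12636 − 1.06837) / 3 = 1.14569
I_{2,2} = (16·1.14989 − 1.24669) / 15 = 1.14344
I_{3,2} = 1.14569 + (1.14569 − 1.14989)/15 = 1.14541
I_{3,3} = 1.14541 + (1.14541 − 1.14344)/63 = 1.14544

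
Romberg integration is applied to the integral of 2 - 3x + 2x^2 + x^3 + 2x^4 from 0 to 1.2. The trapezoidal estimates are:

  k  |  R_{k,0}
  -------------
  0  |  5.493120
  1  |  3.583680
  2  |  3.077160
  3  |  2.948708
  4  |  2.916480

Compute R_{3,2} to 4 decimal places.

2.9057

R_{2,1} = (4·3.077160 − 3.583680) / 3 = 2.908320
R_{3,1} = (4·2.948708 − 3.077160) / 3 = 2.905891
R_{3,2} = 2.905891 + (2.905891 − 2.908320)/15 = 2.905729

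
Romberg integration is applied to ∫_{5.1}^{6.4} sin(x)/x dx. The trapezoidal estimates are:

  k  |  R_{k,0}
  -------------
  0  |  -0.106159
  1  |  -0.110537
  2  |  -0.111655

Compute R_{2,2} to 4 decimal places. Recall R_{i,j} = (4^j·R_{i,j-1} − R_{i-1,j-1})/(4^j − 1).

Richardson extrapolation on the trapezoidal column (denominator 4−1=3):
R_{1,1} = (4·(-0.110537) − (-0.106159)) / 3 = -0.111996
R_{2,1} = -0.111655 + (-0.111655 − (-0.110537))/3 = -0.112028
R_{2,2} = -0.112028 + (-0.112028 − (-0.111996))/15 = -0.112030

-0.1120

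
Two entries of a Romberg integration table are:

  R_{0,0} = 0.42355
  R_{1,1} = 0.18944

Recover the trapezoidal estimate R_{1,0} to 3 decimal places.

From R_{1,1} = (4·R_{1,0} − R_{0,0})/3, solve for R_{1,0}:
4·R_{1,0} = 3·0.18944 + 0.42355 = 0.99187
R_{1,0} = 0.24797

0.248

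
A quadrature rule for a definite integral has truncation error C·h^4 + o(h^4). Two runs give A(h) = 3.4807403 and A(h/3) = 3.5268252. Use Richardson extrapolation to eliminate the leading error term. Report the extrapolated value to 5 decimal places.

The leading error scales as h^4; refining by a factor of 3 reduces it by 3^4 = 81.
Extrapolated value = (81·A(h/3) − A(h)) / (81 − 1)
= (81·3.5268252 − 3.4807403) / 80
= 282.1921009 / 80 = 3.5274013

3.52740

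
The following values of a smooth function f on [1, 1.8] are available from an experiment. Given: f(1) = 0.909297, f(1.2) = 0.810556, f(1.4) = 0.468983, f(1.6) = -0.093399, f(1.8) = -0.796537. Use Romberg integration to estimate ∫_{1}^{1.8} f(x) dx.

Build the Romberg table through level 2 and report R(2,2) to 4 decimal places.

0.2610

R(0,0) (trapezoid, 1 panel, h=0.8000): 0.045104
R(1,0) (trapezoid, 2 panels, h=0.4000): 0.210145
R(2,0) (trapezoid, 4 panels, h=0.2000): 0.248504
R(1,1) = 0.210145 + (0.210145 − 0.045104)/3 = 0.265159
R(2,1) = 0.248504 + (0.248504 − 0.210145)/3 = 0.261290
R(2,2) = 0.261290 + (0.261290 − 0.265159)/15 = 0.261032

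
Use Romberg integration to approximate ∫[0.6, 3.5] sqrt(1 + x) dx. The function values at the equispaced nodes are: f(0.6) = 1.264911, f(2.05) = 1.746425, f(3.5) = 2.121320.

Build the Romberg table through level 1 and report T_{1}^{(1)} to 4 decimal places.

T_{0}^{(0)} (trapezoid, 1 panel, h=2.9000): 4.910035
T_{1}^{(0)} (trapezoid, 2 panels, h=1.4500): 4.987334
T_{1}^{(1)} = 4.987334 + (4.987334 − 4.910035)/3 = 5.013100

5.0131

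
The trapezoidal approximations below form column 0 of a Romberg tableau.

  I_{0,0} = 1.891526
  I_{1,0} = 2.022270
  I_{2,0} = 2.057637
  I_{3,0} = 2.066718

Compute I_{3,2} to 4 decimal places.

2.0698

I_{2,1} = 2.057637 + (2.057637 − 2.022270)/3 = 2.069426
I_{3,1} = 2.066718 + (2.066718 − 2.057637)/3 = 2.069745
I_{3,2} = (16·2.069745 − 2.069426) / 15 = 2.069766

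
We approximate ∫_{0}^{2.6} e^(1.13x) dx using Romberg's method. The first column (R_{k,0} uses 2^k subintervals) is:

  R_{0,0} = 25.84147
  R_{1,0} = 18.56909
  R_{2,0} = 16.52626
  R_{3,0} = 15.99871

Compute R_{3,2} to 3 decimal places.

15.821

Richardson extrapolation on the trapezoidal column (denominator 4−1=3):
R_{2,1} = 16.52626 + (16.52626 − 18.56909)/3 = 15.84532
R_{3,1} = 15.99871 + (15.99871 − 16.52626)/3 = 15.82286
R_{3,2} = (16·15.82286 − 15.84532) / 15 = 15.82136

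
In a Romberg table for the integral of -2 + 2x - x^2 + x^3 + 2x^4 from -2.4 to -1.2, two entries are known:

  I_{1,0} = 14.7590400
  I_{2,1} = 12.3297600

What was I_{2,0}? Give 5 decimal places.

12.93708

From I_{2,1} = (4·I_{2,0} − I_{1,0})/3, solve for I_{2,0}:
4·I_{2,0} = 3·12.3297600 + 14.7590400 = 51.7483200
I_{2,0} = 12.9370800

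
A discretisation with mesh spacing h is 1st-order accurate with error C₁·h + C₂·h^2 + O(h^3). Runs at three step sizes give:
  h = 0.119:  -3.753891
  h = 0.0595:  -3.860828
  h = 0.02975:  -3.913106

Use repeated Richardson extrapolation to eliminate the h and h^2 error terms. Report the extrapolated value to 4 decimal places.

-3.9646

First eliminate the h term (factor 2^1 = 2):
  B₁ = (2·(-3.860828) − (-3.753891))/1 = -3.967765
  B₂ = (2·(-3.913106) − (-3.860828))/1 = -3.965384
Then eliminate the h^2 term (factor 2^2 = 4):
  (4·(-3.965384) − (-3.967765))/3 = -3.964590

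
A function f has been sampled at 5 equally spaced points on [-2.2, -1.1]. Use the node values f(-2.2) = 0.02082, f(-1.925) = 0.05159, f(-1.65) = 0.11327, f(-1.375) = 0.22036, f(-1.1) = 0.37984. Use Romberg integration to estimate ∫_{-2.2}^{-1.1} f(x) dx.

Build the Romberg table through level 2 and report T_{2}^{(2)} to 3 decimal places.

T_{0}^{(0)} (trapezoid, 1 panel, h=1.1000): 0.22036
T_{1}^{(0)} (trapezoid, 2 panels, h=0.5500): 0.17248
T_{2}^{(0)} (trapezoid, 4 panels, h=0.2750): 0.16103
T_{1}^{(1)} = 0.17248 + (0.17248 − 0.22036)/3 = 0.15652
T_{2}^{(1)} = 0.16103 + (0.16103 − 0.17248)/3 = 0.15721
T_{2}^{(2)} = 0.15721 + (0.15721 − 0.15652)/15 = 0.15726

0.157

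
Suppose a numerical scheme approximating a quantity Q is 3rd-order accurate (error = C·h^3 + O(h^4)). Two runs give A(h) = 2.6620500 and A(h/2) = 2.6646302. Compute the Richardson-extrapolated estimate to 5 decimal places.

2.66500

The leading error scales as h^3; refining by a factor of 2 reduces it by 2^3 = 8.
Extrapolated value = (8·A(h/2) − A(h)) / (8 − 1)
= (8·2.6646302 − 2.6620500) / 7
= 18.6549916 / 7 = 2.6649988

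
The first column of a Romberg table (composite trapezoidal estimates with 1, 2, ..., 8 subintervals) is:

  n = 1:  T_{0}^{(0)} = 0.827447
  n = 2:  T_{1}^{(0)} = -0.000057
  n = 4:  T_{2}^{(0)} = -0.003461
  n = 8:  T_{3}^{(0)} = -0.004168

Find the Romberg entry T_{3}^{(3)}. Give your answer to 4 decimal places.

-0.0047

Richardson extrapolation on the trapezoidal column (denominator 4−1=3):
T_{1}^{(1)} = (4·(-0.000057) − 0.827447) / 3 = -0.275892
T_{2}^{(1)} = (4·(-0.003461) − (-0.000057)) / 3 = -0.004596
T_{3}^{(1)} = -0.004168 + (-0.004168 − (-0.003461))/3 = -0.004404
T_{2}^{(2)} = -0.004596 + (-0.004596 − (-0.275892))/15 = 0.013490
T_{3}^{(2)} = (16·(-0.004404) − (-0.004596)) / 15 = -0.004391
T_{3}^{(3)} = (64·(-0.004391) − 0.013490) / 63 = -0.004675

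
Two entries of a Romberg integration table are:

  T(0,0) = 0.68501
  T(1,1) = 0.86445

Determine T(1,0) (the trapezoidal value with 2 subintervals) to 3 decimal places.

0.820

From T(1,1) = (4·T(1,0) − T(0,0))/3, solve for T(1,0):
4·T(1,0) = 3·0.86445 + 0.68501 = 3.27836
T(1,0) = 0.81959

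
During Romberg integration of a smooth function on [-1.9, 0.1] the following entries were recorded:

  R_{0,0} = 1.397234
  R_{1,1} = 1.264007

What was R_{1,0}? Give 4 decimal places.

From R_{1,1} = (4·R_{1,0} − R_{0,0})/3, solve for R_{1,0}:
4·R_{1,0} = 3·1.264007 + 1.397234 = 5.189255
R_{1,0} = 1.297314

1.2973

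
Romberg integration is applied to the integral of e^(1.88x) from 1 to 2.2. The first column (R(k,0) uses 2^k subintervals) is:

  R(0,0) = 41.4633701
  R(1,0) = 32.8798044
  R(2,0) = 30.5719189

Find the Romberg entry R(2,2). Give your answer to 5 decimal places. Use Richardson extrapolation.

Richardson extrapolation on the trapezoidal column (denominator 4−1=3):
R(1,1) = (4·32.8798044 − 41.4633701) / 3 = 30.0186158
R(2,1) = (4·30.5719189 − 32.8798044) / 3 = 29.8026237
R(2,2) = (16·29.8026237 − 30.0186158) / 15 = 29.7882242
(Column j=1 coincides with Simpson's rule on the same nodes.)

29.78822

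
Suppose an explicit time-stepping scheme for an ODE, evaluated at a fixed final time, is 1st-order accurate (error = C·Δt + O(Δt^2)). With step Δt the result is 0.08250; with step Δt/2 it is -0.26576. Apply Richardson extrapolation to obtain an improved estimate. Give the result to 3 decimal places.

The leading error scales as Δt; refining by a factor of 2 reduces it by 2^1 = 2.
Extrapolated value = (2·A(Δt/2) − A(Δt)) / (2 − 1)
= (2·(-0.26576) − 0.08250) / 1
= -0.61402 / 1 = -0.61402

-0.614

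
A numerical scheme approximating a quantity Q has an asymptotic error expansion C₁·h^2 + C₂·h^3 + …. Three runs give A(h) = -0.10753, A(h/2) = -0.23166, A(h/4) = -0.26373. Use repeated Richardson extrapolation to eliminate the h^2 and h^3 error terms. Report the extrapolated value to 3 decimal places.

First eliminate the h^2 term (factor 2^2 = 4):
  B₁ = (4·(-0.23166) − (-0.10753))/3 = -0.27304
  B₂ = (4·(-0.26373) − (-0.23166))/3 = -0.27442
Then eliminate the h^3 term (factor 2^3 = 8):
  (8·(-0.27442) − (-0.27304))/7 = -0.27462

-0.275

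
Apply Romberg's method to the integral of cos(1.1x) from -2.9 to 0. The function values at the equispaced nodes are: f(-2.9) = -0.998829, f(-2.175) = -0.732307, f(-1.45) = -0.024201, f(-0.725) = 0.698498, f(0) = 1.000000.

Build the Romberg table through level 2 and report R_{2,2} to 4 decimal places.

-0.0440

R_{0,0} (trapezoid, 1 panel, h=2.9000): 0.001698
R_{1,0} (trapezoid, 2 panels, h=1.4500): -0.034242
R_{2,0} (trapezoid, 4 panels, h=0.7250): -0.041633
R_{1,1} = -0.034242 + (-0.034242 − 0.001698)/3 = -0.046222
R_{2,1} = -0.041633 + (-0.041633 − (-0.034242))/3 = -0.044097
R_{2,2} = -0.044097 + (-0.044097 − (-0.046222))/15 = -0.043955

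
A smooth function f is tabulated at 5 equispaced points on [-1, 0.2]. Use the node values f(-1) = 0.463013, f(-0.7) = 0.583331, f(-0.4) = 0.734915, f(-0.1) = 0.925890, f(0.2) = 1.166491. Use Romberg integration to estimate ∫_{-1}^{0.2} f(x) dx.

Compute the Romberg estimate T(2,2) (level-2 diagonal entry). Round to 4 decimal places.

T(0,0) (trapezoid, 1 panel, h=1.2000): 0.977702
T(1,0) (trapezoid, 2 panels, h=0.6000): 0.929800
T(2,0) (trapezoid, 4 panels, h=0.3000): 0.917666
T(1,1) = 0.929800 + (0.929800 − 0.977702)/3 = 0.913833
T(2,1) = 0.917666 + (0.917666 − 0.929800)/3 = 0.913621
T(2,2) = 0.913621 + (0.913621 − 0.913833)/15 = 0.913607

0.9136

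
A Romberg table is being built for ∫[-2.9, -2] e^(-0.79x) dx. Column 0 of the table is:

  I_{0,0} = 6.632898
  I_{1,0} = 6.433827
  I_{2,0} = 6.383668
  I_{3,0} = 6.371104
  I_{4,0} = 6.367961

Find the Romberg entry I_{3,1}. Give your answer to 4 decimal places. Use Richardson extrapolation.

I_{3,1} = (4·6.371104 − 6.383668) / 3 = 6.366916

6.3669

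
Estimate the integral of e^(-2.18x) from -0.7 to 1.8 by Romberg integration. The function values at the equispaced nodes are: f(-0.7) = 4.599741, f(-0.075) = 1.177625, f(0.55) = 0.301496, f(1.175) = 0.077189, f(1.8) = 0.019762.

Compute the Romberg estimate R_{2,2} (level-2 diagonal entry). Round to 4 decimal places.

R_{0,0} (trapezoid, 1 panel, h=2.5000): 5.774379
R_{1,0} (trapezoid, 2 panels, h=1.2500): 3.264059
R_{2,0} (trapezoid, 4 panels, h=0.6250): 2.416288
R_{1,1} = 3.264059 + (3.264059 − 5.774379)/3 = 2.427286
R_{2,1} = 2.416288 + (2.416288 − 3.264059)/3 = 2.133698
R_{2,2} = 2.133698 + (2.133698 − 2.427286)/15 = 2.114125

2.1141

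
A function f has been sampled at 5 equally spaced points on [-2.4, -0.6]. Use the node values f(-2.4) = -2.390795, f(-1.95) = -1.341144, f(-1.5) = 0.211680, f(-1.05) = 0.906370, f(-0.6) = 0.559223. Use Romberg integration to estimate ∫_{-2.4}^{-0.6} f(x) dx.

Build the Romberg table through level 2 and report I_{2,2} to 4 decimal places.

-0.4839

I_{0,0} (trapezoid, 1 panel, h=1.8000): -1.648415
I_{1,0} (trapezoid, 2 panels, h=0.9000): -0.633695
I_{2,0} (trapezoid, 4 panels, h=0.4500): -0.512496
I_{1,1} = -0.633695 + (-0.633695 − (-1.648415))/3 = -0.295455
I_{2,1} = -0.512496 + (-0.512496 − (-0.633695))/3 = -0.472096
I_{2,2} = -0.472096 + (-0.472096 − (-0.295455))/15 = -0.483872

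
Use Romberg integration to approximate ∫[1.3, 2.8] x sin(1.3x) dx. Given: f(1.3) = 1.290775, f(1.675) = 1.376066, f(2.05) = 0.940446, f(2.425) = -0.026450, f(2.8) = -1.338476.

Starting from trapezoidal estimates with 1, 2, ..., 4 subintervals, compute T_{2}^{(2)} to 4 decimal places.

T_{0}^{(0)} (trapezoid, 1 panel, h=1.5000): -0.035776
T_{1}^{(0)} (trapezoid, 2 panels, h=0.7500): 0.687447
T_{2}^{(0)} (trapezoid, 4 panels, h=0.3750): 0.849829
T_{1}^{(1)} = 0.687447 + (0.687447 − (-0.035776))/3 = 0.928521
T_{2}^{(1)} = 0.849829 + (0.849829 − 0.687447)/3 = 0.903956
T_{2}^{(2)} = 0.903956 + (0.903956 − 0.928521)/15 = 0.902318

0.9023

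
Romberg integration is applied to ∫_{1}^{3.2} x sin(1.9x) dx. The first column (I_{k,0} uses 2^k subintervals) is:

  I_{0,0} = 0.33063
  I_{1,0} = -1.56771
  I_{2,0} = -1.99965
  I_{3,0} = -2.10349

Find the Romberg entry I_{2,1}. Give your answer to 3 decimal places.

-2.144

Richardson extrapolation on the trapezoidal column (denominator 4−1=3):
I_{2,1} = -1.99965 + (-1.99965 − (-1.56771))/3 = -2.14363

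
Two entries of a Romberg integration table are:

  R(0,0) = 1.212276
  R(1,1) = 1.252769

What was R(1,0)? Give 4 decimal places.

From R(1,1) = (4·R(1,0) − R(0,0))/3, solve for R(1,0):
4·R(1,0) = 3·1.252769 + 1.212276 = 4.970583
R(1,0) = 1.242646

1.2426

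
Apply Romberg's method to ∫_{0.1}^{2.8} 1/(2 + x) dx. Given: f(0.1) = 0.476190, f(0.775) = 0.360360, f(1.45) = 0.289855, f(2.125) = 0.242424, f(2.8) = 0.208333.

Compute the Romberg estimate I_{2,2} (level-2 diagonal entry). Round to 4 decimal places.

I_{0,0} (trapezoid, 1 panel, h=2.7000): 0.924106
I_{1,0} (trapezoid, 2 panels, h=1.3500): 0.853357
I_{2,0} (trapezoid, 4 panels, h=0.6750): 0.833558
I_{1,1} = 0.853357 + (0.853357 − 0.924106)/3 = 0.829774
I_{2,1} = 0.833558 + (0.833558 − 0.853357)/3 = 0.826958
I_{2,2} = 0.826958 + (0.826958 − 0.829774)/15 = 0.826770

0.8268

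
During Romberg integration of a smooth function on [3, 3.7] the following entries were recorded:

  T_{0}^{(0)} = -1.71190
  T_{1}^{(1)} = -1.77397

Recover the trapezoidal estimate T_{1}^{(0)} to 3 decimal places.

From T_{1}^{(1)} = (4·T_{1}^{(0)} − T_{0}^{(0)})/3, solve for T_{1}^{(0)}:
4·T_{1}^{(0)} = 3·(-1.77397) + (-1.71190) = -7.03381
T_{1}^{(0)} = -1.75845

-1.758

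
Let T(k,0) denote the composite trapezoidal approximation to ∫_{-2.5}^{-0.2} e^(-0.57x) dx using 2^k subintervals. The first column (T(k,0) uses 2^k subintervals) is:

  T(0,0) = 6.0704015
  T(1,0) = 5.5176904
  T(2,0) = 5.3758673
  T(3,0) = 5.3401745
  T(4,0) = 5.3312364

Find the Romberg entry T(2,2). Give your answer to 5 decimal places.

5.32827

T(1,1) = (4·5.5176904 − 6.0704015) / 3 = 5.3334534
T(2,1) = 5.3758673 + (5.3758673 − 5.5176904)/3 = 5.3285929
T(2,2) = (16·5.3285929 − 5.3334534) / 15 = 5.3282689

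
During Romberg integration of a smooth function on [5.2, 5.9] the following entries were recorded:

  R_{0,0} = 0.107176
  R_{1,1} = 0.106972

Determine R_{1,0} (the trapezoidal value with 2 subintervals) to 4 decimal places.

0.1070

From R_{1,1} = (4·R_{1,0} − R_{0,0})/3, solve for R_{1,0}:
4·R_{1,0} = 3·0.106972 + 0.107176 = 0.428092
R_{1,0} = 0.107023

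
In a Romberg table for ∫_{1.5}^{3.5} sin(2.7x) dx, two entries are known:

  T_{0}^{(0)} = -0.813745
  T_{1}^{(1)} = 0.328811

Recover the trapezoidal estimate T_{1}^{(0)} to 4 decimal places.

0.0432

From T_{1}^{(1)} = (4·T_{1}^{(0)} − T_{0}^{(0)})/3, solve for T_{1}^{(0)}:
4·T_{1}^{(0)} = 3·0.328811 + (-0.813745) = 0.172688
T_{1}^{(0)} = 0.043172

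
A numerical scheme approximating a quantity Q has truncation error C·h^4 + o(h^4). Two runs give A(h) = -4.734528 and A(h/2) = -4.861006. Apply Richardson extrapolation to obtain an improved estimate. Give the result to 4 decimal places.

-4.8694

The leading error scales as h^4; refining by a factor of 2 reduces it by 2^4 = 16.
Extrapolated value = (16·A(h/2) − A(h)) / (16 − 1)
= (16·(-4.861006) − (-4.734528)) / 15
= -73.041568 / 15 = -4.869438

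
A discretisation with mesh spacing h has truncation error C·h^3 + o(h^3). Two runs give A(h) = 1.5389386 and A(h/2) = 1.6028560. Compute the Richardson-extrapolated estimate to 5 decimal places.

1.61199

The leading error scales as h^3; refining by a factor of 2 reduces it by 2^3 = 8.
Extrapolated value = (8·A(h/2) − A(h)) / (8 − 1)
= (8·1.6028560 − 1.5389386) / 7
= 11.2839094 / 7 = 1.6119871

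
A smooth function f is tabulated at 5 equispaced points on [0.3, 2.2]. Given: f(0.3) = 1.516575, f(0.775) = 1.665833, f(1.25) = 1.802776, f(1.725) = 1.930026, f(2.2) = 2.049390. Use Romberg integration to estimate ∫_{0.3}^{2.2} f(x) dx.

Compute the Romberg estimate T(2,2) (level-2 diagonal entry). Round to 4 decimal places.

3.4129

T(0,0) (trapezoid, 1 panel, h=1.9000): 3.387667
T(1,0) (trapezoid, 2 panels, h=0.9500): 3.406471
T(2,0) (trapezoid, 4 panels, h=0.4750): 3.411268
T(1,1) = 3.406471 + (3.406471 − 3.387667)/3 = 3.412739
T(2,1) = 3.411268 + (3.411268 − 3.406471)/3 = 3.412867
T(2,2) = 3.412867 + (3.412867 − 3.412739)/15 = 3.412876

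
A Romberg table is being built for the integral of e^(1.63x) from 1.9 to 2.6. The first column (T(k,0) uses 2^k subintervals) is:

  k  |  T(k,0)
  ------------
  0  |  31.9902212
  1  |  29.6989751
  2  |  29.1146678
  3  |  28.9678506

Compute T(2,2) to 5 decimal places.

Richardson extrapolation on the trapezoidal column (denominator 4−1=3):
T(1,1) = (4·29.6989751 − 31.9902212) / 3 = 28.9352264
T(2,1) = (4·29.1146678 − 29.6989751) / 3 = 28.9198987
T(2,2) = 28.9198987 + (28.9198987 − 28.9352264)/15 = 28.9188769
(Column j=1 coincides with Simpson's rule on the same nodes.)

28.91888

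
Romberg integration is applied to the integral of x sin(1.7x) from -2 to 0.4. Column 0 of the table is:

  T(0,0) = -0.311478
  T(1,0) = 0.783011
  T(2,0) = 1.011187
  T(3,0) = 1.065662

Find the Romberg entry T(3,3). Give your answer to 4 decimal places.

T(1,1) = 0.783011 + (0.783011 − (-0.311478))/3 = 1.147841
T(2,1) = (4·1.011187 − 0.783011) / 3 = 1.087246
T(3,1) = 1.065662 + (1.065662 − 1.011187)/3 = 1.083820
T(2,2) = 1.087246 + (1.087246 − 1.147841)/15 = 1.083206
T(3,2) = (16·1.083820 − 1.087246) / 15 = 1.083592
T(3,3) = (64·1.083592 − 1.083206) / 63 = 1.083598

1.0836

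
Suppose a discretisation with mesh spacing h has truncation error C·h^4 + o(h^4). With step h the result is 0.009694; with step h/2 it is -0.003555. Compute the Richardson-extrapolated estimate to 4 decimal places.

-0.0044

The leading error scales as h^4; refining by a factor of 2 reduces it by 2^4 = 16.
Extrapolated value = (16·A(h/2) − A(h)) / (16 − 1)
= (16·(-0.003555) − 0.009694) / 15
= -0.066574 / 15 = -0.004438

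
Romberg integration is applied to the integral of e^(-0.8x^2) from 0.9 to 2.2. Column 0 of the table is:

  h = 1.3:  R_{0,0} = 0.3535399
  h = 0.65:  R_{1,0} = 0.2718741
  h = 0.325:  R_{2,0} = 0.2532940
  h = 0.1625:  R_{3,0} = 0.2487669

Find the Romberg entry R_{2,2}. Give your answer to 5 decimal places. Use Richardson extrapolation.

Richardson extrapolation on the trapezoidal column (denominator 4−1=3):
R_{1,1} = (4·0.2718741 − 0.3535399) / 3 = 0.2446522
R_{2,1} = 0.2532940 + (0.2532940 − 0.2718741)/3 = 0.2471006
R_{2,2} = 0.2471006 + (0.2471006 − 0.2446522)/15 = 0.2472638

0.24726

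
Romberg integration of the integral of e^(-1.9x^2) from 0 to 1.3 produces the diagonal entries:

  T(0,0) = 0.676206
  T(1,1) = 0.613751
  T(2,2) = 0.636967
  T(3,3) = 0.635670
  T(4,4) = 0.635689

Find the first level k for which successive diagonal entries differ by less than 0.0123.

|T(1,1) − T(0,0)| = 0.062455 ≥ 0.0123
|T(2,2) − T(1,1)| = 0.023216 ≥ 0.0123
|T(3,3) − T(2,2)| = 0.001297 < 0.0123

k = 3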